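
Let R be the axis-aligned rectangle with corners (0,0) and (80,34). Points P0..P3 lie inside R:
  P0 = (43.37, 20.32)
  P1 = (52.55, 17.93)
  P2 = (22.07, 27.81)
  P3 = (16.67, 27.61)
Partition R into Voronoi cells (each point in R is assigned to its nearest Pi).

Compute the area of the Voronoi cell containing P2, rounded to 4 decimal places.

Area of P2's cell: 355.9451

1. box [0,80]×[0,34]: [(0, 0) (80, 0) (80, 34) (0, 34)]
2. ⊥bis P2·P0 via (32.72,24.065): [(0, 0) (24.2577, 0) (36.2136, 34) (0, 34)]  |A|=1028.0118
3. ⊥bis P2·P1 via (37.31,22.87): [(0, 0) (24.2577, 0) (36.2136, 34) (0, 34)]  |A|=1028.0118
4. ⊥bis P2·P3 via (19.37,27.71): [(20.3963, 0) (24.2577, 0) (36.2136, 34) (19.137, 34)]  |A|=355.9451
5. canonical 4-gon: [(20.3963, 0) (24.2577, 0) (36.2136, 34) (19.137, 34)]
6. shoelace: 355.9451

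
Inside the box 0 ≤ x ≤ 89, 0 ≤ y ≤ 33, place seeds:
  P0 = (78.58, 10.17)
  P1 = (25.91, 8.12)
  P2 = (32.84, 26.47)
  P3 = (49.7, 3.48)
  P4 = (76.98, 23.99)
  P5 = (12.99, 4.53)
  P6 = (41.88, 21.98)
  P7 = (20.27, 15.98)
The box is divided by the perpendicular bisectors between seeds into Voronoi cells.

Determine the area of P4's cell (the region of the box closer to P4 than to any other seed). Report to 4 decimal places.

1. box [0,89]×[0,33]: [(0, 0) (89, 0) (89, 33) (0, 33)]
2. ⊥bis P4·P0 via (77.78,17.08): [(0, 8.0751) (89, 18.379) (89, 33) (0, 33)]  |A|=1759.794
3. ⊥bis P4·P1 via (51.445,16.055): [(52.0521, 14.1014) (89, 18.379) (89, 33) (46.1793, 33)]  |A|=674.7338
4. ⊥bis P4·P2 via (54.91,25.23): [(54.2994, 14.3615) (89, 18.379) (89, 33) (55.3466, 33)]  |A|=567.3033
5. ⊥bis P4·P3 via (63.34,13.735): [(54.8952, 24.9672) (62.1827, 15.2742) (89, 18.379) (89, 33) (55.3466, 33)]  |A|=525.7709
6. ⊥bis P4·P5 via (44.985,14.26): [(54.8952, 24.9672) (62.1827, 15.2742) (89, 18.379) (89, 33) (55.3466, 33)]  |A|=525.7709
7. ⊥bis P4·P6 via (59.43,22.985): [(59.681, 18.6018) (62.1827, 15.2742) (89, 18.379) (89, 33) (58.8565, 33)]  |A|=479.8445
8. ⊥bis P4·P7 via (48.625,19.985): [(59.681, 18.6018) (62.1827, 15.2742) (89, 18.379) (89, 33) (58.8565, 33)]  |A|=479.8445
9. canonical 5-gon: [(59.681, 18.6018) (62.1827, 15.2742) (89, 18.379) (89, 33) (58.8565, 33)]
10. shoelace: 479.8445

Area of P4's cell: 479.8445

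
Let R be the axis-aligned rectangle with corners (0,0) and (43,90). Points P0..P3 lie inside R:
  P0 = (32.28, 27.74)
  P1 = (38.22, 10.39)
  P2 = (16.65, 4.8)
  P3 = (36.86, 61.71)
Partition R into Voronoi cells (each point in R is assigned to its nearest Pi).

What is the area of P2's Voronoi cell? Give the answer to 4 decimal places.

Area of P2's cell: 647.7791

1. box [0,43]×[0,90]: [(0, 0) (43, 0) (43, 90) (0, 90)]
2. ⊥bis P2·P0 via (24.465,16.27): [(0, 32.939) (0, 0) (43, 0) (43, 3.6413)]  |A|=786.4778
3. ⊥bis P2·P1 via (27.435,7.595): [(25.3416, 15.6727) (0, 32.939) (0, 0) (29.4033, 0)]  |A|=647.7791
4. ⊥bis P2·P3 via (26.755,33.255): [(25.3416, 15.6727) (0, 32.939) (0, 0) (29.4033, 0)]  |A|=647.7791
5. canonical 4-gon: [(25.3416, 15.6727) (0, 32.939) (0, 0) (29.4033, 0)]
6. shoelace: 647.7791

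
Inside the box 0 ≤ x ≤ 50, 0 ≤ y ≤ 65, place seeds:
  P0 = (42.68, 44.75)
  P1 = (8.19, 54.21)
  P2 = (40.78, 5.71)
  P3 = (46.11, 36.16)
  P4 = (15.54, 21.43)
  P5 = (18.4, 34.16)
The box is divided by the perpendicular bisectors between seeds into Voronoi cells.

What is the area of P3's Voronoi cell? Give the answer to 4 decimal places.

1. box [0,50]×[0,65]: [(0, 0) (50, 0) (50, 65) (0, 65)]
2. ⊥bis P3·P0 via (44.395,40.455): [(0, 22.728) (0, 0) (50, 0) (50, 42.6931)]  |A|=1635.5274
3. ⊥bis P3·P1 via (27.15,45.185): [(20.3232, 30.8431) (5.6418, 0) (50, 0) (50, 42.6931)]  |A|=1317.5681
4. ⊥bis P3·P2 via (43.445,20.935): [(20.3232, 30.8431) (17.748, 25.433) (50, 19.7876) (50, 42.6931)]  |A|=434.3923
5. ⊥bis P3·P4 via (30.825,28.795): [(28.3028, 34.0294) (33.7987, 22.6235) (50, 19.7876) (50, 42.6931)]  |A|=333.0941
6. ⊥bis P3·P5 via (32.255,35.16): [(32.2236, 35.5949) (33.0473, 24.183) (33.7987, 22.6235) (50, 19.7876) (50, 42.6931)]  |A|=310.0775
7. canonical 5-gon: [(32.2236, 35.5949) (33.0473, 24.183) (33.7987, 22.6235) (50, 19.7876) (50, 42.6931)]
8. shoelace: 310.0775

Area of P3's cell: 310.0775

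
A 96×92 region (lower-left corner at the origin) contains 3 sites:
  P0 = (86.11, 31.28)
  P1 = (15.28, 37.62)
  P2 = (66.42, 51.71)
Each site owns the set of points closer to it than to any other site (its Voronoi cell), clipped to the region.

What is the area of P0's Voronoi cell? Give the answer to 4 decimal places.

Area of P0's cell: 1790.4865

1. box [0,96]×[0,92]: [(0, 0) (96, 0) (96, 92) (0, 92)]
2. ⊥bis P0·P1 via (50.695,34.45): [(47.6114, 0) (96, 0) (96, 92) (55.8463, 92)]  |A|=4072.9466
3. ⊥bis P0·P2 via (76.265,41.495): [(48.971, 15.1896) (47.6114, 0) (96, 0) (96, 60.5152)]  |A|=1790.4865
4. canonical 4-gon: [(48.971, 15.1896) (47.6114, 0) (96, 0) (96, 60.5152)]
5. shoelace: 1790.4865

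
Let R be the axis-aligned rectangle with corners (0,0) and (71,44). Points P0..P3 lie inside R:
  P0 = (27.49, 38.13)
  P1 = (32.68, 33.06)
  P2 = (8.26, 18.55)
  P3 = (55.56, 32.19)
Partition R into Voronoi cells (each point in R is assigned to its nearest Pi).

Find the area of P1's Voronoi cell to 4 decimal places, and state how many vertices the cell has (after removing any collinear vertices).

Area of P1's cell: 662.3532 (5 vertices)

1. box [0,71]×[0,44]: [(0, 0) (71, 0) (71, 44) (0, 44)]
2. ⊥bis P1·P0 via (30.085,35.595): [(0, 4.7979) (0, 0) (71, 0) (71, 44) (38.2957, 44)]  |A|=2373.3653
3. ⊥bis P1·P2 via (20.47,25.805): [(20.4894, 25.7723) (35.8029, 0) (71, 0) (71, 44) (38.2957, 44)]  |A|=1862.8496
4. ⊥bis P1·P3 via (44.12,32.625): [(20.4894, 25.7723) (35.8029, 0) (42.8795, 0) (44.5525, 44) (38.2957, 44)]  |A|=662.3532
5. canonical 5-gon: [(20.4894, 25.7723) (35.8029, 0) (42.8795, 0) (44.5525, 44) (38.2957, 44)]
6. shoelace: 662.3532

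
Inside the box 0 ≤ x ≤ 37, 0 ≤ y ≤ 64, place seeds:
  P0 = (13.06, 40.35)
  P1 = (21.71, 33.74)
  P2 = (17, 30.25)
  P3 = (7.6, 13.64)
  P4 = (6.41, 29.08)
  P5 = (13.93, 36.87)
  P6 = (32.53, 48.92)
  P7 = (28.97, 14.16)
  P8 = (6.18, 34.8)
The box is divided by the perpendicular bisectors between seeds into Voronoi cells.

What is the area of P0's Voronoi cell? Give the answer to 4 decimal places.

Area of P0's cell: 435.1247

1. box [0,37]×[0,64]: [(0, 0) (37, 0) (37, 64) (0, 64)]
2. ⊥bis P0·P1 via (17.385,37.045): [(0, 14.2946) (37, 62.7136) (37, 64) (0, 64)]  |A|=943.3477
3. ⊥bis P0·P2 via (15.03,35.3): [(0, 29.4368) (16.4854, 35.8677) (37, 62.7136) (37, 64) (0, 64)]  |A|=818.535
4. ⊥bis P0·P3 via (10.33,26.995): [(0, 29.4368) (16.4854, 35.8677) (37, 62.7136) (37, 64) (0, 64)]  |A|=818.535
5. ⊥bis P0·P4 via (9.735,34.715): [(0, 40.4593) (11.2455, 33.8237) (16.4854, 35.8677) (37, 62.7136) (37, 64) (0, 64)]  |A|=756.5583
6. ⊥bis P0·P5 via (13.495,38.61): [(0, 40.4593) (6.2174, 36.7906) (19.782, 40.1817) (37, 62.7136) (37, 64) (0, 64)]  |A|=719.9772
7. ⊥bis P0·P6 via (22.795,44.635): [(0, 40.4593) (6.2174, 36.7906) (19.782, 40.1817) (22.9375, 44.3112) (14.2712, 64) (0, 64)]  |A|=487.181
8. ⊥bis P0·P7 via (21.015,27.255): [(0, 40.4593) (6.2174, 36.7906) (19.782, 40.1817) (22.9375, 44.3112) (14.2712, 64) (0, 64)]  |A|=487.181
9. ⊥bis P0·P8 via (9.62,37.575): [(0, 49.5003) (9.5755, 37.6301) (19.782, 40.1817) (22.9375, 44.3112) (14.2712, 64) (0, 64)]  |A|=435.1247
10. canonical 6-gon: [(0, 49.5003) (9.5755, 37.6301) (19.782, 40.1817) (22.9375, 44.3112) (14.2712, 64) (0, 64)]
11. shoelace: 435.1247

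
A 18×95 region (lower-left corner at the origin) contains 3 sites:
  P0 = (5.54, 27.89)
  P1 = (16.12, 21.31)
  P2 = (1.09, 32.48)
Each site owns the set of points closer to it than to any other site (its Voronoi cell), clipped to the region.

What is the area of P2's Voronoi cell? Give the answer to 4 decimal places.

1. box [0,18]×[0,95]: [(0, 0) (18, 0) (18, 95) (0, 95)]
2. ⊥bis P2·P0 via (3.315,30.185): [(0, 26.9711) (18, 44.4221) (18, 95) (0, 95)]  |A|=1067.4612
3. ⊥bis P2·P1 via (8.605,26.895): [(0, 26.9711) (18, 44.4221) (18, 95) (0, 95)]  |A|=1067.4612
4. canonical 4-gon: [(0, 26.9711) (18, 44.4221) (18, 95) (0, 95)]
5. shoelace: 1067.4612

Area of P2's cell: 1067.4612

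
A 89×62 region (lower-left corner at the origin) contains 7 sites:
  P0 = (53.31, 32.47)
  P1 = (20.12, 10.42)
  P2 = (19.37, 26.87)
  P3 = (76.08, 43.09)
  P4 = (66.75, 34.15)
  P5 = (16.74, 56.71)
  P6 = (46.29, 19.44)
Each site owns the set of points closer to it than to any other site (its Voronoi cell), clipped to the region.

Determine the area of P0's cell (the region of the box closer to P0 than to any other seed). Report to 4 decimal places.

Area of P0's cell: 718.2391

1. box [0,89]×[0,62]: [(0, 0) (89, 0) (89, 62) (0, 62)]
2. ⊥bis P0·P1 via (36.715,21.445): [(50.9621, 0) (89, 0) (89, 62) (9.772, 62)]  |A|=3635.2416
3. ⊥bis P0·P2 via (36.34,29.67): [(38.0216, 19.4783) (50.9621, 0) (89, 0) (89, 62) (31.0056, 62)]  |A|=3183.7963
4. ⊥bis P0·P3 via (64.695,37.78): [(38.0216, 19.4783) (50.9621, 0) (82.3157, 0) (53.3987, 62) (31.0056, 62)]  |A|=1872.9435
5. ⊥bis P0·P4 via (60.03,33.31): [(38.0216, 19.4783) (50.9621, 0) (64.1937, 0) (57.5586, 53.0808) (53.3987, 62) (31.0056, 62)]  |A|=1391.9792
6. ⊥bis P0·P5 via (35.025,44.59): [(34.1068, 43.2048) (38.0216, 19.4783) (50.9621, 0) (64.1937, 0) (57.5586, 53.0808) (53.3987, 62) (46.565, 62)]  |A|=1245.7581
7. ⊥bis P0·P6 via (49.8,25.955): [(34.1068, 43.2048) (35.6995, 33.5517) (61.7544, 19.5145) (57.5586, 53.0808) (53.3987, 62) (46.565, 62)]  |A|=718.2391
8. canonical 6-gon: [(34.1068, 43.2048) (35.6995, 33.5517) (61.7544, 19.5145) (57.5586, 53.0808) (53.3987, 62) (46.565, 62)]
9. shoelace: 718.2391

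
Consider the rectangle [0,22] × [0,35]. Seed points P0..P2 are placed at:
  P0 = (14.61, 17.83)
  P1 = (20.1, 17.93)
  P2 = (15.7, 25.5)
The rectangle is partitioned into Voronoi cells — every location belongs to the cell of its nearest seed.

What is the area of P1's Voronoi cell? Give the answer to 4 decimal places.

Area of P1's cell: 102.8651

1. box [0,22]×[0,35]: [(0, 0) (22, 0) (22, 35) (0, 35)]
2. ⊥bis P1·P0 via (17.355,17.88): [(17.6807, 0) (22, 0) (22, 35) (17.0432, 35)]  |A|=162.3327
3. ⊥bis P1·P2 via (17.9,21.715): [(17.2916, 21.3614) (17.6807, 0) (22, 0) (22, 24.0981)]  |A|=102.8651
4. canonical 4-gon: [(17.2916, 21.3614) (17.6807, 0) (22, 0) (22, 24.0981)]
5. shoelace: 102.8651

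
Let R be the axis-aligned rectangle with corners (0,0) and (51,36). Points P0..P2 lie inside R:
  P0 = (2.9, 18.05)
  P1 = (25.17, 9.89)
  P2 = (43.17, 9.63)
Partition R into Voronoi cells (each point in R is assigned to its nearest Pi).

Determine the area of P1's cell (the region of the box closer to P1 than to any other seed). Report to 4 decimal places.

1. box [0,51]×[0,36]: [(0, 0) (51, 0) (51, 36) (0, 36)]
2. ⊥bis P1·P0 via (14.035,13.97): [(8.9162, 0) (51, 0) (51, 36) (22.1071, 36)]  |A|=1277.5809
3. ⊥bis P1·P2 via (34.17,9.76): [(8.9162, 0) (34.029, 0) (34.549, 36) (22.1071, 36)]  |A|=675.9857
4. canonical 4-gon: [(8.9162, 0) (34.029, 0) (34.549, 36) (22.1071, 36)]
5. shoelace: 675.9857

Area of P1's cell: 675.9857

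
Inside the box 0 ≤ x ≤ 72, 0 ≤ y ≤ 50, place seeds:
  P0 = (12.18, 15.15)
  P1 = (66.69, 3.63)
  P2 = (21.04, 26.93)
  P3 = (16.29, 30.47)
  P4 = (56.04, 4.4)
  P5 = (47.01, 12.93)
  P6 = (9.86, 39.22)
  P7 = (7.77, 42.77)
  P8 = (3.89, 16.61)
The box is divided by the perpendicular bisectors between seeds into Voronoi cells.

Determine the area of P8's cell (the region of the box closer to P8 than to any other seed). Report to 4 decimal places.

Area of P8's cell: 211.0733

1. box [0,72]×[0,50]: [(0, 0) (72, 0) (72, 50) (0, 50)]
2. ⊥bis P8·P0 via (8.035,15.88): [(0, 0) (5.2383, 0) (14.0441, 50) (0, 50)]  |A|=482.0588
3. ⊥bis P8·P1 via (35.29,10.12): [(0, 0) (5.2383, 0) (14.0441, 50) (0, 50)]  |A|=482.0588
4. ⊥bis P8·P2 via (12.465,21.77): [(0, 42.4846) (0, 0) (5.2383, 0) (9.8405, 26.1315)]  |A|=277.4761
5. ⊥bis P8·P3 via (10.09,23.54): [(0, 32.5671) (0, 0) (5.2383, 0) (9.4801, 24.0856)]  |A|=217.4541
6. ⊥bis P8·P4 via (29.965,10.505): [(0, 32.5671) (0, 0) (5.2383, 0) (9.4801, 24.0856)]  |A|=217.4541
7. ⊥bis P8·P5 via (25.45,14.77): [(0, 32.5671) (0, 0) (5.2383, 0) (9.4801, 24.0856)]  |A|=217.4541
8. ⊥bis P8·P6 via (6.875,27.915): [(4.4985, 28.5425) (0, 29.7303) (0, 0) (5.2383, 0) (9.4801, 24.0856)]  |A|=211.0733
9. ⊥bis P8·P7 via (5.83,29.69): [(4.4985, 28.5425) (0, 29.7303) (0, 0) (5.2383, 0) (9.4801, 24.0856)]  |A|=211.0733
10. canonical 5-gon: [(4.4985, 28.5425) (0, 29.7303) (0, 0) (5.2383, 0) (9.4801, 24.0856)]
11. shoelace: 211.0733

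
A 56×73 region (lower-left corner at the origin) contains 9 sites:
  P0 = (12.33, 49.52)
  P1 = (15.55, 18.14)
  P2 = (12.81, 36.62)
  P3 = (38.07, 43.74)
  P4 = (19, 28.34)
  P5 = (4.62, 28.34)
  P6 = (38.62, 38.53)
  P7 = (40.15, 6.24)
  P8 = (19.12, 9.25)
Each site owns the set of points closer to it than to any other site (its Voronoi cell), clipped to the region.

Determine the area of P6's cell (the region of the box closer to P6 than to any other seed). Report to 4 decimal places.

Area of P6's cell: 494.7865

1. box [0,56]×[0,73]: [(0, 0) (56, 0) (56, 73) (0, 73)]
2. ⊥bis P6·P0 via (25.475,44.025): [(7.0712, 0) (56, 0) (56, 73) (37.5874, 73)]  |A|=2457.9591
3. ⊥bis P6·P1 via (27.085,28.335): [(21.5392, 34.6098) (52.1284, 0) (56, 0) (56, 73) (37.5874, 73)]  |A|=1678.2506
4. ⊥bis P6·P2 via (25.715,37.575): [(25.2734, 43.5427) (26.3361, 29.1824) (52.1284, 0) (56, 0) (56, 73) (37.5874, 73)]  |A|=1646.6918
5. ⊥bis P6·P3 via (38.345,41.135): [(25.5515, 39.7844) (26.3361, 29.1824) (52.1284, 0) (56, 0) (56, 42.9988)]  |A|=856.9174
6. ⊥bis P6·P4 via (28.81,33.435): [(25.5515, 39.7844) (25.558, 39.6964) (37.6915, 16.3344) (52.1284, 0) (56, 0) (56, 42.9988)]  |A|=802.2198
7. ⊥bis P6·P5 via (21.62,33.435): [(25.5515, 39.7844) (25.558, 39.6964) (37.6915, 16.3344) (52.1284, 0) (56, 0) (56, 42.9988)]  |A|=802.2198
8. ⊥bis P6·P7 via (39.385,22.385): [(25.5515, 39.7844) (25.558, 39.6964) (34.6652, 22.1614) (56, 23.1723) (56, 42.9988)]  |A|=494.7865
9. ⊥bis P6·P8 via (28.87,23.89): [(25.5515, 39.7844) (25.558, 39.6964) (34.6652, 22.1614) (56, 23.1723) (56, 42.9988)]  |A|=494.7865
10. canonical 5-gon: [(25.5515, 39.7844) (25.558, 39.6964) (34.6652, 22.1614) (56, 23.1723) (56, 42.9988)]
11. shoelace: 494.7865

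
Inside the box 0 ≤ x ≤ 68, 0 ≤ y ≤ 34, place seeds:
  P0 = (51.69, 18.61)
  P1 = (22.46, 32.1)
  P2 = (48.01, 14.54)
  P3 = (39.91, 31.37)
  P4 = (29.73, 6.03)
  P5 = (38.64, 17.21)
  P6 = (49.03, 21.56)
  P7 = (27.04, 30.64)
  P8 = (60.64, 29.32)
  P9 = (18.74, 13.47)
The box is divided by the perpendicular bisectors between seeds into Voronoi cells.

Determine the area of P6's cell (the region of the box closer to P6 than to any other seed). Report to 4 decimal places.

1. box [0,68]×[0,34]: [(0, 0) (68, 0) (68, 34) (0, 34)]
2. ⊥bis P6·P0 via (50.36,20.085): [(0, 0) (28.0853, 0) (65.792, 34) (0, 34)]  |A|=1595.9146
3. ⊥bis P6·P1 via (35.745,26.83): [(25.1019, 0) (28.0853, 0) (65.792, 34) (38.5893, 34)]  |A|=513.1657
4. ⊥bis P6·P2 via (48.52,18.05): [(33.1481, 20.2835) (48.161, 18.1022) (65.792, 34) (38.5893, 34)]  |A|=325.1294
5. ⊥bis P6·P3 via (44.47,26.465): [(37.1892, 19.6963) (48.161, 18.1022) (65.792, 34) (52.5751, 34)]  |A|=195.7925
6. ⊥bis P6·P4 via (39.38,13.795): [(37.1892, 19.6963) (48.161, 18.1022) (65.792, 34) (52.5751, 34)]  |A|=195.7925
7. ⊥bis P6·P5 via (43.835,19.385): [(41.8792, 24.0564) (44.1267, 18.6883) (48.161, 18.1022) (65.792, 34) (52.5751, 34)]  |A|=178.3049
8. ⊥bis P6·P7 via (38.035,26.1): [(41.8792, 24.0564) (44.1267, 18.6883) (48.161, 18.1022) (65.792, 34) (52.5751, 34)]  |A|=178.3049
9. ⊥bis P6·P8 via (54.835,25.44): [(50.4402, 32.0153) (41.8792, 24.0564) (44.1267, 18.6883) (48.161, 18.1022) (55.3855, 24.6164)]  |A|=103.4883
10. ⊥bis P6·P9 via (33.885,17.515): [(50.4402, 32.0153) (41.8792, 24.0564) (44.1267, 18.6883) (48.161, 18.1022) (55.3855, 24.6164)]  |A|=103.4883
11. canonical 5-gon: [(50.4402, 32.0153) (41.8792, 24.0564) (44.1267, 18.6883) (48.161, 18.1022) (55.3855, 24.6164)]
12. shoelace: 103.4883

Area of P6's cell: 103.4883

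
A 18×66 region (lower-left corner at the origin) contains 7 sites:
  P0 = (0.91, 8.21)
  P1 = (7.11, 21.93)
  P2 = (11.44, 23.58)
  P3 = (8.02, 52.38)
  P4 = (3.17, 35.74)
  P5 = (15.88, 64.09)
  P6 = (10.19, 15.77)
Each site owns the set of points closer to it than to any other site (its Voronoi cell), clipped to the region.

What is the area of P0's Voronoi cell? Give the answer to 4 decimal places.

1. box [0,18]×[0,66]: [(0, 0) (18, 0) (18, 66) (0, 66)]
2. ⊥bis P0·P1 via (4.01,15.07): [(0, 16.8821) (0, 0) (18, 0) (18, 8.748)]  |A|=230.6708
3. ⊥bis P0·P2 via (6.175,15.895): [(13.9079, 10.5972) (0, 16.8821) (0, 0) (18, 0) (18, 7.7937)]  |A|=228.7182
4. ⊥bis P0·P3 via (4.465,30.295): [(13.9079, 10.5972) (0, 16.8821) (0, 0) (18, 0) (18, 7.7937)]  |A|=228.7182
5. ⊥bis P0·P4 via (2.04,21.975): [(13.9079, 10.5972) (0, 16.8821) (0, 0) (18, 0) (18, 7.7937)]  |A|=228.7182
6. ⊥bis P0·P5 via (8.395,36.15): [(13.9079, 10.5972) (0, 16.8821) (0, 0) (18, 0) (18, 7.7937)]  |A|=228.7182
7. ⊥bis P0·P6 via (5.55,11.99): [(2.4762, 15.7631) (0, 16.8821) (0, 0) (15.3177, 0)]  |A|=141.6293
8. canonical 4-gon: [(2.4762, 15.7631) (0, 16.8821) (0, 0) (15.3177, 0)]
9. shoelace: 141.6293

Area of P0's cell: 141.6293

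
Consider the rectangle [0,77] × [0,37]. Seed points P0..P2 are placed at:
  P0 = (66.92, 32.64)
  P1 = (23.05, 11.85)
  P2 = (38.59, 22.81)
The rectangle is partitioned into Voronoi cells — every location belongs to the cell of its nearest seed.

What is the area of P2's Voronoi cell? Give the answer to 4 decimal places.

1. box [0,77]×[0,37]: [(0, 0) (77, 0) (77, 37) (0, 37)]
2. ⊥bis P2·P0 via (52.755,27.725): [(0, 0) (62.3751, 0) (49.5367, 37) (0, 37)]  |A|=2070.3686
3. ⊥bis P2·P1 via (30.82,17.33): [(43.0424, 0) (62.3751, 0) (49.5367, 37) (16.9472, 37)]  |A|=960.5601
4. canonical 4-gon: [(43.0424, 0) (62.3751, 0) (49.5367, 37) (16.9472, 37)]
5. shoelace: 960.5601

Area of P2's cell: 960.5601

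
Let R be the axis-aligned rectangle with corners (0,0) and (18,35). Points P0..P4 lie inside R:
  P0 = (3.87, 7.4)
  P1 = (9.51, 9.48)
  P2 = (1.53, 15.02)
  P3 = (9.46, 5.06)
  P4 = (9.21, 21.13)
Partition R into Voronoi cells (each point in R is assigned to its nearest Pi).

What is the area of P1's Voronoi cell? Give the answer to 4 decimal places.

1. box [0,18]×[0,35]: [(0, 0) (18, 0) (18, 35) (0, 35)]
2. ⊥bis P1·P0 via (6.69,8.44): [(0, 26.5802) (9.8026, 0) (18, 0) (18, 35) (0, 35)]  |A|=499.7222
3. ⊥bis P1·P2 via (5.52,12.25): [(5.3665, 12.0288) (9.8026, 0) (18, 0) (18, 30.2266)]  |A|=240.237
4. ⊥bis P1·P3 via (9.485,7.27): [(5.3665, 12.0288) (7.1116, 7.2968) (18, 7.1737) (18, 30.2266)]  |A|=171.2745
5. ⊥bis P1·P4 via (9.36,15.305): [(7.6096, 15.2599) (5.3665, 12.0288) (7.1116, 7.2968) (18, 7.1737) (18, 15.5275)]  |A|=94.9096
6. canonical 5-gon: [(7.6096, 15.2599) (5.3665, 12.0288) (7.1116, 7.2968) (18, 7.1737) (18, 15.5275)]
7. shoelace: 94.9096

Area of P1's cell: 94.9096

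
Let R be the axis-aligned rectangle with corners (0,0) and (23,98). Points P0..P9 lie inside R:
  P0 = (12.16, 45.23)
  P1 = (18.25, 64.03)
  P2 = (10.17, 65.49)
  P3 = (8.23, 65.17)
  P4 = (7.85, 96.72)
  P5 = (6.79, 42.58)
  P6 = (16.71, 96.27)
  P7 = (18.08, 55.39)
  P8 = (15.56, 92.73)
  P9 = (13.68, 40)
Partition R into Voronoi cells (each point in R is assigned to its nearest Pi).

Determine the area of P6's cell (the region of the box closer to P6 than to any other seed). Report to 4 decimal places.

1. box [0,23]×[0,98]: [(0, 0) (23, 0) (23, 98) (0, 98)]
2. ⊥bis P6·P0 via (14.435,70.75): [(0, 72.0368) (23, 69.9865) (23, 98) (0, 98)]  |A|=620.7322
3. ⊥bis P6·P1 via (17.48,80.15): [(0, 79.315) (23, 80.4137) (23, 98) (0, 98)]  |A|=417.1198
4. ⊥bis P6·P2 via (13.44,80.88): [(0, 83.7357) (16.9866, 80.1264) (23, 80.4137) (23, 98) (0, 98)]  |A|=379.574
5. ⊥bis P6·P3 via (12.47,80.72): [(0, 84.1202) (6.3879, 82.3784) (16.9866, 80.1264) (23, 80.4137) (23, 98) (0, 98)]  |A|=378.3459
6. ⊥bis P6·P4 via (12.28,96.495): [(11.5078, 81.2906) (16.9866, 80.1264) (23, 80.4137) (23, 98) (12.3564, 98)]  |A|=194.2641
7. ⊥bis P6·P5 via (11.75,69.425): [(11.5078, 81.2906) (16.9866, 80.1264) (23, 80.4137) (23, 98) (12.3564, 98)]  |A|=194.2641
8. ⊥bis P6·P7 via (17.395,75.83): [(11.5078, 81.2906) (16.9866, 80.1264) (23, 80.4137) (23, 98) (12.3564, 98)]  |A|=194.2641
9. ⊥bis P6·P8 via (16.135,94.5): [(12.2429, 95.7644) (23, 92.2698) (23, 98) (12.3564, 98)]  |A|=42.7174
10. ⊥bis P6·P9 via (15.195,68.135): [(12.2429, 95.7644) (23, 92.2698) (23, 98) (12.3564, 98)]  |A|=42.7174
11. canonical 4-gon: [(12.2429, 95.7644) (23, 92.2698) (23, 98) (12.3564, 98)]
12. shoelace: 42.7174

Area of P6's cell: 42.7174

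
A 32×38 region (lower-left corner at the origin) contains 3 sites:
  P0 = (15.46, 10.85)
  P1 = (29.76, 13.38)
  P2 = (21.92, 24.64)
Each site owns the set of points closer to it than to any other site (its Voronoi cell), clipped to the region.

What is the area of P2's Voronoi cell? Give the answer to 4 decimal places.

1. box [0,32]×[0,38]: [(0, 0) (32, 0) (32, 38) (0, 38)]
2. ⊥bis P2·P0 via (18.69,17.745): [(0, 26.5004) (32, 11.5099) (32, 38) (0, 38)]  |A|=607.8354
3. ⊥bis P2·P1 via (25.84,19.01): [(0, 26.5004) (21.8782, 16.2515) (32, 23.299) (32, 38) (0, 38)]  |A|=548.1713
4. canonical 5-gon: [(0, 26.5004) (21.8782, 16.2515) (32, 23.299) (32, 38) (0, 38)]
5. shoelace: 548.1713

Area of P2's cell: 548.1713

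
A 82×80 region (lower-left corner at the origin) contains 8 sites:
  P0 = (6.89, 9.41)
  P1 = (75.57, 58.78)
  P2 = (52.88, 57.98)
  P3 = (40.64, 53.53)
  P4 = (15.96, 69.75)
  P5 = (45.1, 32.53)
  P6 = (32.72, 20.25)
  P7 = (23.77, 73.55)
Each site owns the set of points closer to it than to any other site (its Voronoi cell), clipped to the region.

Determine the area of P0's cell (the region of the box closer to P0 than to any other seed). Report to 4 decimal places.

Area of P0's cell: 710.9815

1. box [0,82]×[0,80]: [(0, 0) (82, 0) (82, 80) (0, 80)]
2. ⊥bis P0·P1 via (41.23,34.095): [(0, 0) (65.7389, 0) (8.2316, 80) (0, 80)]  |A|=2958.8195
3. ⊥bis P0·P2 via (29.885,33.695): [(0, 61.9925) (0, 0) (65.4703, 0)]  |A|=2029.3336
4. ⊥bis P0·P3 via (23.765,31.47): [(0, 49.6493) (0, 0) (64.9044, 0)]  |A|=1611.2288
5. ⊥bis P0·P4 via (11.425,39.58): [(13.5882, 39.2548) (0, 41.2973) (0, 0) (64.9044, 0)]  |A|=1554.4851
6. ⊥bis P0·P5 via (25.995,20.97): [(16.0886, 37.3421) (13.5882, 39.2548) (0, 41.2973) (0, 0) (38.6835, 0)]  |A|=1064.9114
7. ⊥bis P0·P6 via (19.805,14.83): [(9.2831, 39.902) (0, 41.2973) (0, 0) (26.0287, 0)]  |A|=710.9815
8. ⊥bis P0·P7 via (15.33,41.48): [(9.2831, 39.902) (0, 41.2973) (0, 0) (26.0287, 0)]  |A|=710.9815
9. canonical 4-gon: [(9.2831, 39.902) (0, 41.2973) (0, 0) (26.0287, 0)]
10. shoelace: 710.9815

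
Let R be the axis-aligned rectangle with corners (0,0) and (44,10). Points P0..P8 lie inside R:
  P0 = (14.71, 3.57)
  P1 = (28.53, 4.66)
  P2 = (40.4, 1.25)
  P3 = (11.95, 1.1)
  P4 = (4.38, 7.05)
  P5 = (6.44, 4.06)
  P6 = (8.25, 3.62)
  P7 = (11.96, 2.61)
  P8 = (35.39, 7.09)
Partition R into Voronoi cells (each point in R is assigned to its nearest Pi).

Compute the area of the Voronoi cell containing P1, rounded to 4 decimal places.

Area of P1's cell: 107.0567

1. box [0,44]×[0,10]: [(0, 0) (44, 0) (44, 10) (0, 10)]
2. ⊥bis P1·P0 via (21.62,4.115): [(21.9446, 0) (44, 0) (44, 10) (21.1558, 10)]  |A|=224.498
3. ⊥bis P1·P2 via (34.465,2.955): [(21.9446, 0) (33.6161, 0) (36.4889, 10) (21.1558, 10)]  |A|=135.0229
4. ⊥bis P1·P3 via (20.24,2.88): [(21.9446, 0) (33.6161, 0) (36.4889, 10) (21.1558, 10)]  |A|=135.0229
5. ⊥bis P1·P4 via (16.455,5.855): [(21.9446, 0) (33.6161, 0) (36.4889, 10) (21.1558, 10)]  |A|=135.0229
6. ⊥bis P1·P5 via (17.485,4.36): [(21.9446, 0) (33.6161, 0) (36.4889, 10) (21.1558, 10)]  |A|=135.0229
7. ⊥bis P1·P6 via (18.39,4.14): [(21.9446, 0) (33.6161, 0) (36.4889, 10) (21.1558, 10)]  |A|=135.0229
8. ⊥bis P1·P7 via (20.245,3.635): [(21.9446, 0) (33.6161, 0) (36.4889, 10) (21.1558, 10)]  |A|=135.0229
9. ⊥bis P1·P8 via (31.96,5.875): [(21.9446, 0) (33.6161, 0) (33.8064, 0.6625) (30.4988, 10) (21.1558, 10)]  |A|=107.0567
10. canonical 5-gon: [(21.9446, 0) (33.6161, 0) (33.8064, 0.6625) (30.4988, 10) (21.1558, 10)]
11. shoelace: 107.0567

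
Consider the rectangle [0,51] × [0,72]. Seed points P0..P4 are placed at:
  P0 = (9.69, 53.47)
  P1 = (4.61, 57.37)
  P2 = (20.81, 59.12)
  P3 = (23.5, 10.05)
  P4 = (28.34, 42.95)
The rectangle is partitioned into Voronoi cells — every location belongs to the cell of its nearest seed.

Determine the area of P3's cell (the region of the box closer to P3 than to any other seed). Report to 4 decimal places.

Area of P3's cell: 1338.8732

1. box [0,51]×[0,72]: [(0, 0) (51, 0) (51, 72) (0, 72)]
2. ⊥bis P3·P0 via (16.595,31.76): [(0, 26.4819) (0, 0) (51, 0) (51, 42.7027)]  |A|=1764.2068
3. ⊥bis P3·P1 via (14.055,33.71): [(0, 26.4819) (0, 0) (51, 0) (51, 42.7027)]  |A|=1764.2068
4. ⊥bis P3·P2 via (22.155,34.585): [(26.1689, 34.805) (0, 26.4819) (0, 0) (51, 0) (51, 36.1663)]  |A|=1683.0532
5. ⊥bis P3·P4 via (25.92,26.5): [(8.2364, 29.1015) (0, 26.4819) (0, 0) (51, 0) (51, 22.8104)]  |A|=1338.8732
6. canonical 5-gon: [(8.2364, 29.1015) (0, 26.4819) (0, 0) (51, 0) (51, 22.8104)]
7. shoelace: 1338.8732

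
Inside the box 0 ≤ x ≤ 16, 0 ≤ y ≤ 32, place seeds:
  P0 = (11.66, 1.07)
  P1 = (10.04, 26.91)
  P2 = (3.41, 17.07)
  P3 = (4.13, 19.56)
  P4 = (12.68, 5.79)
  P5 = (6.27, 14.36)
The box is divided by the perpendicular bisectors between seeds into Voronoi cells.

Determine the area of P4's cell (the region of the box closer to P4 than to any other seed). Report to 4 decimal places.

Area of P4's cell: 79.1439

1. box [0,16]×[0,32]: [(0, 0) (16, 0) (16, 32) (0, 32)]
2. ⊥bis P4·P0 via (12.17,3.43): [(0, 6.06) (16, 2.6023) (16, 32) (0, 32)]  |A|=442.7017
3. ⊥bis P4·P1 via (11.36,16.35): [(0, 14.93) (0, 6.06) (16, 2.6023) (16, 16.93)]  |A|=185.5817
4. ⊥bis P4·P2 via (8.045,11.43): [(14.5111, 16.7439) (1.1961, 5.8015) (16, 2.6023) (16, 16.93)]  |A|=112.96
5. ⊥bis P4·P3 via (8.405,12.675): [(15.0707, 16.8138) (13.1296, 15.6086) (1.1961, 5.8015) (16, 2.6023) (16, 16.93)]  |A|=112.6907
6. ⊥bis P4·P5 via (9.475,10.075): [(3.1864, 5.3714) (16, 2.6023) (16, 14.9554)]  |A|=79.1439
7. canonical 3-gon: [(3.1864, 5.3714) (16, 2.6023) (16, 14.9554)]
8. shoelace: 79.1439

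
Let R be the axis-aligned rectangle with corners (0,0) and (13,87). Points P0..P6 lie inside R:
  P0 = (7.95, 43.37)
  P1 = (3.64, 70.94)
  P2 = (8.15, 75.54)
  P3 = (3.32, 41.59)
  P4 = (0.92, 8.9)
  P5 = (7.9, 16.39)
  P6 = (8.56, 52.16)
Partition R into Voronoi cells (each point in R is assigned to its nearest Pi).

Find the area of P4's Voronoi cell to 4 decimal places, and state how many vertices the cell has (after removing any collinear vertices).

Area of P4's cell: 139.0650 (4 vertices)

1. box [0,13]×[0,87]: [(0, 0) (13, 0) (13, 87) (0, 87)]
2. ⊥bis P4·P0 via (4.435,26.135): [(0, 27.0395) (0, 0) (13, 0) (13, 24.3882)]  |A|=334.2801
3. ⊥bis P4·P1 via (2.28,39.92): [(0, 27.0395) (0, 0) (13, 0) (13, 24.3882)]  |A|=334.2801
4. ⊥bis P4·P2 via (4.535,42.22): [(0, 27.0395) (0, 0) (13, 0) (13, 24.3882)]  |A|=334.2801
5. ⊥bis P4·P3 via (2.12,25.245): [(12.5555, 24.4789) (0, 25.4006) (0, 0) (13, 0) (13, 24.3882)]  |A|=323.9917
6. ⊥bis P4·P5 via (4.41,12.645): [(0, 16.7547) (0, 0) (13, 0) (13, 4.6399)]  |A|=139.065
7. ⊥bis P4·P6 via (4.74,30.53): [(0, 16.7547) (0, 0) (13, 0) (13, 4.6399)]  |A|=139.065
8. canonical 4-gon: [(0, 16.7547) (0, 0) (13, 0) (13, 4.6399)]
9. shoelace: 139.065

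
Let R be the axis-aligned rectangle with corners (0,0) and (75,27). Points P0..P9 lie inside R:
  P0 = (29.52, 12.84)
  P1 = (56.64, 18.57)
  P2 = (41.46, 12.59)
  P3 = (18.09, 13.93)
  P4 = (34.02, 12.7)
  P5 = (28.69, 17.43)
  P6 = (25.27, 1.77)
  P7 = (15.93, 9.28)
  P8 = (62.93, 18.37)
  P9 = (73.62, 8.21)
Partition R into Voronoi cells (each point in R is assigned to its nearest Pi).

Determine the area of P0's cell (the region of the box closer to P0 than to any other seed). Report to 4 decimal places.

Area of P0's cell: 61.9971

1. box [0,75]×[0,27]: [(0, 0) (75, 0) (75, 27) (0, 27)]
2. ⊥bis P0·P1 via (43.08,15.705): [(0, 0) (46.3982, 0) (40.6936, 27) (0, 27)]  |A|=1175.7387
3. ⊥bis P0·P2 via (35.49,12.715): [(0, 0) (35.2238, 0) (35.7891, 27) (0, 27)]  |A|=958.6738
4. ⊥bis P0·P3 via (23.805,13.385): [(22.5286, 0) (35.2238, 0) (35.7891, 27) (25.1034, 27)]  |A|=315.6427
5. ⊥bis P0·P4 via (31.77,12.77): [(22.5286, 0) (31.3727, 0) (32.2127, 27) (25.1034, 27)]  |A|=215.3721
6. ⊥bis P0·P5 via (29.105,15.135): [(23.8818, 14.1905) (22.5286, 0) (31.3727, 0) (31.8591, 15.633)]  |A|=124.7549
7. ⊥bis P0·P6 via (27.395,7.305): [(23.8818, 14.1905) (23.3725, 8.8493) (31.5503, 5.7097) (31.8591, 15.633)]  |A|=61.9971
8. ⊥bis P0·P7 via (22.725,11.06): [(23.8818, 14.1905) (23.3725, 8.8493) (31.5503, 5.7097) (31.8591, 15.633)]  |A|=61.9971
9. ⊥bis P0·P8 via (46.225,15.605): [(23.8818, 14.1905) (23.3725, 8.8493) (31.5503, 5.7097) (31.8591, 15.633)]  |A|=61.9971
10. ⊥bis P0·P9 via (51.57,10.525): [(23.8818, 14.1905) (23.3725, 8.8493) (31.5503, 5.7097) (31.8591, 15.633)]  |A|=61.9971
11. canonical 4-gon: [(23.8818, 14.1905) (23.3725, 8.8493) (31.5503, 5.7097) (31.8591, 15.633)]
12. shoelace: 61.9971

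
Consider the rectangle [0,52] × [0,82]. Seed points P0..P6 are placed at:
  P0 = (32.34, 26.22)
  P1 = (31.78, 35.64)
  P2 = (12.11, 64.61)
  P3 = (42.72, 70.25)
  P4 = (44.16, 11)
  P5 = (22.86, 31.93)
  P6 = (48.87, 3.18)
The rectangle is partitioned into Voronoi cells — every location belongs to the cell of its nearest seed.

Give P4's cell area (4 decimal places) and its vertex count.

Area of P4's cell: 462.5995 (4 vertices)

1. box [0,52]×[0,82]: [(0, 0) (52, 0) (52, 82) (0, 82)]
2. ⊥bis P4·P0 via (38.25,18.61): [(14.2869, 0) (52, 0) (52, 29.2884)]  |A|=552.2783
3. ⊥bis P4·P1 via (37.97,23.32): [(14.2869, 0) (52, 0) (52, 29.2884)]  |A|=552.2783
4. ⊥bis P4·P2 via (28.135,37.805): [(14.2869, 0) (52, 0) (52, 29.2884)]  |A|=552.2783
5. ⊥bis P4·P3 via (43.44,40.625): [(14.2869, 0) (52, 0) (52, 29.2884)]  |A|=552.2783
6. ⊥bis P4·P5 via (33.51,21.465): [(14.2869, 0) (52, 0) (52, 29.2884)]  |A|=552.2783
7. ⊥bis P4·P6 via (46.515,7.09): [(14.2869, 0) (34.7435, 0) (52, 10.3936) (52, 29.2884)]  |A|=462.5995
8. canonical 4-gon: [(14.2869, 0) (34.7435, 0) (52, 10.3936) (52, 29.2884)]
9. shoelace: 462.5995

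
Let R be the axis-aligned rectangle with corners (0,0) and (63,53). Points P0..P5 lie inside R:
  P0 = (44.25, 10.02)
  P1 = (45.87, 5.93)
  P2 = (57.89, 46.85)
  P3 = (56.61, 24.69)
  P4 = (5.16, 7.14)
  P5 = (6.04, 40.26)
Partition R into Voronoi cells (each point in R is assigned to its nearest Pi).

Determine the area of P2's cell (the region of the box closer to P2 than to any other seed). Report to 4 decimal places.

Area of P2's cell: 520.3318

1. box [0,63]×[0,53]: [(0, 0) (63, 0) (63, 53) (0, 53)]
2. ⊥bis P2·P0 via (51.07,28.435): [(0, 47.3488) (63, 24.0167) (63, 53) (0, 53)]  |A|=1090.9865
3. ⊥bis P2·P1 via (51.88,26.39): [(0, 47.3488) (63, 24.0167) (63, 53) (0, 53)]  |A|=1090.9865
4. ⊥bis P2·P3 via (57.25,35.77): [(0, 47.3488) (26.4627, 37.5483) (63, 35.4379) (63, 53) (0, 53)]  |A|=882.3374
5. ⊥bis P2·P4 via (31.525,26.995): [(22.4616, 39.0301) (26.4627, 37.5483) (63, 35.4379) (63, 53) (11.9411, 53)]  |A|=735.4621
6. ⊥bis P2·P5 via (31.965,43.555): [(32.7748, 37.1837) (63, 35.4379) (63, 53) (30.7646, 53)]  |A|=520.3318
7. canonical 4-gon: [(32.7748, 37.1837) (63, 35.4379) (63, 53) (30.7646, 53)]
8. shoelace: 520.3318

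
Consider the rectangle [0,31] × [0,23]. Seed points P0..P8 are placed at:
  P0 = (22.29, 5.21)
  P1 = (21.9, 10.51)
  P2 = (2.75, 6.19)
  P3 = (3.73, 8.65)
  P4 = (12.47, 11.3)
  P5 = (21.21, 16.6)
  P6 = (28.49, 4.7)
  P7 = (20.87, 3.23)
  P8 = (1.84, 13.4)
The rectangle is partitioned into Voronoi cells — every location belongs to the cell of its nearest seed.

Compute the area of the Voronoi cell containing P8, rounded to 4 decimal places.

1. box [0,31]×[0,23]: [(0, 0) (31, 0) (31, 23) (0, 23)]
2. ⊥bis P8·P0 via (12.065,9.305): [(0, 0) (8.3384, 0) (17.5497, 23) (0, 23)]  |A|=297.7137
3. ⊥bis P8·P1 via (11.87,11.955): [(0, 0) (8.3384, 0) (11.1642, 7.0557) (13.4612, 23) (0, 23)]  |A|=265.1197
4. ⊥bis P8·P2 via (2.295,9.795): [(0, 9.5053) (11.7304, 10.9859) (13.4612, 23) (0, 23)]  |A|=160.0112
5. ⊥bis P8·P3 via (2.785,11.025): [(0, 9.9169) (12.2803, 14.8031) (13.4612, 23) (0, 23)]  |A|=135.5025
6. ⊥bis P8·P4 via (7.155,12.35): [(0, 9.9169) (7.2437, 12.7991) (9.259, 23) (0, 23)]  |A|=94.6101
7. ⊥bis P8·P5 via (11.525,15): [(0, 9.9169) (7.2437, 12.7991) (9.259, 23) (0, 23)]  |A|=94.6101
8. ⊥bis P8·P6 via (15.165,9.05): [(0, 9.9169) (7.2437, 12.7991) (9.259, 23) (0, 23)]  |A|=94.6101
9. ⊥bis P8·P7 via (11.355,8.315): [(0, 9.9169) (7.2437, 12.7991) (9.259, 23) (0, 23)]  |A|=94.6101
10. canonical 4-gon: [(0, 9.9169) (7.2437, 12.7991) (9.259, 23) (0, 23)]
11. shoelace: 94.6101

Area of P8's cell: 94.6101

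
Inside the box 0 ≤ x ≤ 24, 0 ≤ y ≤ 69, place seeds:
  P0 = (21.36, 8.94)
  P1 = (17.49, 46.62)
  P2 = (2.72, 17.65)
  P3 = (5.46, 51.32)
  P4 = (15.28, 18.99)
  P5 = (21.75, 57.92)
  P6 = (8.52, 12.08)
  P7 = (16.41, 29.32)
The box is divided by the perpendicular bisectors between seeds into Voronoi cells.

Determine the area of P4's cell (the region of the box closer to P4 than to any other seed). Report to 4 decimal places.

Area of P4's cell: 138.7627

1. box [0,24]×[0,69]: [(0, 0) (24, 0) (24, 69) (0, 69)]
2. ⊥bis P4·P0 via (18.32,13.965): [(0, 2.8819) (24, 17.4013) (24, 69) (0, 69)]  |A|=1412.6026
3. ⊥bis P4·P1 via (16.385,32.805): [(0, 34.1156) (0, 2.8819) (24, 17.4013) (24, 32.1959)]  |A|=552.3403
4. ⊥bis P4·P2 via (9,18.32): [(7.3778, 33.5254) (10.0015, 8.9325) (24, 17.4013) (24, 32.1959)]  |A|=306.2017
5. ⊥bis P4·P3 via (10.37,35.155): [(7.3778, 33.5254) (10.0015, 8.9325) (24, 17.4013) (24, 32.1959)]  |A|=306.2017
6. ⊥bis P4·P5 via (18.515,38.455): [(7.3778, 33.5254) (10.0015, 8.9325) (24, 17.4013) (24, 32.1959)]  |A|=306.2017
7. ⊥bis P4·P6 via (11.9,15.535): [(7.3778, 33.5254) (8.9938, 18.3781) (15.3447, 12.165) (24, 17.4013) (24, 32.1959)]  |A|=279.3381
8. ⊥bis P4·P7 via (15.845,24.155): [(8.2893, 24.9815) (8.9938, 18.3781) (15.3447, 12.165) (24, 17.4013) (24, 23.2629)]  |A|=138.7627
9. canonical 5-gon: [(8.2893, 24.9815) (8.9938, 18.3781) (15.3447, 12.165) (24, 17.4013) (24, 23.2629)]
10. shoelace: 138.7627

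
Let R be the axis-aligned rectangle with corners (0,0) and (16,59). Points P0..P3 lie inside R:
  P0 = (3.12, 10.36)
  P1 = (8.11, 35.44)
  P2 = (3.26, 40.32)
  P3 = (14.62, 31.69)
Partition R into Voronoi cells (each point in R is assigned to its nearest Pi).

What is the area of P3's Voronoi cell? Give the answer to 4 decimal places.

1. box [0,16]×[0,59]: [(0, 0) (16, 0) (16, 59) (0, 59)]
2. ⊥bis P3·P0 via (8.87,21.025): [(0, 25.8072) (16, 17.1809) (16, 59) (0, 59)]  |A|=600.0951
3. ⊥bis P3·P1 via (11.365,33.565): [(5.262, 22.9702) (16, 17.1809) (16, 41.6114)]  |A|=131.167
4. ⊥bis P3·P2 via (8.94,36.005): [(5.262, 22.9702) (16, 17.1809) (16, 41.6114)]  |A|=131.167
5. canonical 3-gon: [(5.262, 22.9702) (16, 17.1809) (16, 41.6114)]
6. shoelace: 131.167

Area of P3's cell: 131.1670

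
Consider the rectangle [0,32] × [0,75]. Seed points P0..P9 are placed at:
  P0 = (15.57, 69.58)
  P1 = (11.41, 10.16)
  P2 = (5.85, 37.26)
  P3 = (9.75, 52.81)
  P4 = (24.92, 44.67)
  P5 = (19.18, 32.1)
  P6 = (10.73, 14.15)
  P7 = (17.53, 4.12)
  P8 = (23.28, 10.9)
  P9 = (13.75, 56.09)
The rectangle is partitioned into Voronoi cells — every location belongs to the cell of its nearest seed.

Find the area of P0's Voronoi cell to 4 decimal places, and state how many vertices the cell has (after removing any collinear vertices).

Area of P0's cell: 392.5834 (6 vertices)

1. box [0,32]×[0,75]: [(0, 0) (32, 0) (32, 75) (0, 75)]
2. ⊥bis P0·P1 via (13.49,39.87): [(0, 40.8144) (32, 38.5741) (32, 75) (0, 75)]  |A|=1129.7832
3. ⊥bis P0·P2 via (10.71,53.42): [(0, 56.641) (32, 47.0172) (32, 75) (0, 75)]  |A|=741.4697
4. ⊥bis P0·P3 via (12.66,61.195): [(0, 65.5886) (32, 54.4831) (32, 75) (0, 75)]  |A|=478.8525
5. ⊥bis P0·P4 via (20.245,57.125): [(0, 65.5886) (22.2351, 57.872) (32, 61.5373) (32, 75) (0, 75)]  |A|=444.4109
6. ⊥bis P0·P5 via (17.375,50.84): [(0, 65.5886) (22.2351, 57.872) (32, 61.5373) (32, 75) (0, 75)]  |A|=444.4109
7. ⊥bis P0·P6 via (13.15,41.865): [(0, 65.5886) (22.2351, 57.872) (32, 61.5373) (32, 75) (0, 75)]  |A|=444.4109
8. ⊥bis P0·P7 via (16.55,36.85): [(0, 65.5886) (22.2351, 57.872) (32, 61.5373) (32, 75) (0, 75)]  |A|=444.4109
9. ⊥bis P0·P8 via (19.425,40.24): [(0, 65.5886) (22.2351, 57.872) (32, 61.5373) (32, 75) (0, 75)]  |A|=444.4109
10. ⊥bis P0·P9 via (14.66,62.835): [(0, 65.5886) (3.657, 64.3195) (29.9586, 60.771) (32, 61.5373) (32, 75) (0, 75)]  |A|=392.5834
11. canonical 6-gon: [(0, 65.5886) (3.657, 64.3195) (29.9586, 60.771) (32, 61.5373) (32, 75) (0, 75)]
12. shoelace: 392.5834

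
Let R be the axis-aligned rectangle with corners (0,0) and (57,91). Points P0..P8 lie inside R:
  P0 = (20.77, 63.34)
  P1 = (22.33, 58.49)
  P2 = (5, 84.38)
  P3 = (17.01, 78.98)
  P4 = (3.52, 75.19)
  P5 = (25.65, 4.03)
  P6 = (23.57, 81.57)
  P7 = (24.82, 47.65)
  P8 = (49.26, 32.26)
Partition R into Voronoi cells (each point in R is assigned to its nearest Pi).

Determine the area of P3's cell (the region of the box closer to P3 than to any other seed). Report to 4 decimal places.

Area of P3's cell: 164.0891

1. box [0,57]×[0,91]: [(0, 0) (57, 0) (57, 91) (0, 91)]
2. ⊥bis P3·P0 via (18.89,71.16): [(0, 66.6187) (57, 80.322) (57, 91) (0, 91)]  |A|=999.191
3. ⊥bis P3·P1 via (19.67,68.735): [(0, 66.6187) (57, 80.322) (57, 91) (0, 91)]  |A|=999.191
4. ⊥bis P3·P2 via (11.005,81.68): [(4.7461, 67.7597) (57, 80.322) (57, 91) (15.1955, 91)]  |A|=764.759
5. ⊥bis P3·P4 via (10.265,77.085): [(9.7551, 78.9) (12.37, 69.5925) (57, 80.322) (57, 91) (15.1955, 91)]  |A|=726.8827
6. ⊥bis P3·P5 via (21.33,41.505): [(9.7551, 78.9) (12.37, 69.5925) (57, 80.322) (57, 91) (15.1955, 91)]  |A|=726.8827
7. ⊥bis P3·P6 via (20.29,80.275): [(9.7551, 78.9) (12.37, 69.5925) (23.4554, 72.2576) (16.0556, 91) (15.1955, 91)]  |A|=164.0891
8. ⊥bis P3·P7 via (20.915,63.315): [(9.7551, 78.9) (12.37, 69.5925) (23.4554, 72.2576) (16.0556, 91) (15.1955, 91)]  |A|=164.0891
9. ⊥bis P3·P8 via (33.135,55.62): [(9.7551, 78.9) (12.37, 69.5925) (23.4554, 72.2576) (16.0556, 91) (15.1955, 91)]  |A|=164.0891
10. canonical 5-gon: [(9.7551, 78.9) (12.37, 69.5925) (23.4554, 72.2576) (16.0556, 91) (15.1955, 91)]
11. shoelace: 164.0891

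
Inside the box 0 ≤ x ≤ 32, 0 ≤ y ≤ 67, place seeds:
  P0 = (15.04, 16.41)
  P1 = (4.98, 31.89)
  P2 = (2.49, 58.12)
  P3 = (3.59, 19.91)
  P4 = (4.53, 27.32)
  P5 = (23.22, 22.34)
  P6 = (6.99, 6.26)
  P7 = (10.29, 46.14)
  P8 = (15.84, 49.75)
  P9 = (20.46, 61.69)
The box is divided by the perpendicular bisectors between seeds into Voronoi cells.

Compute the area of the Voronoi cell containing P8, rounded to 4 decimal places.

1. box [0,32]×[0,67]: [(0, 0) (32, 0) (32, 67) (0, 67)]
2. ⊥bis P8·P0 via (15.44,33.08): [(0, 33.4505) (32, 32.6826) (32, 67) (0, 67)]  |A|=1085.87
3. ⊥bis P8·P1 via (10.41,40.82): [(0, 47.1499) (23.4552, 32.8877) (32, 32.6826) (32, 67) (0, 67)]  |A|=925.208
4. ⊥bis P8·P2 via (9.165,53.935): [(3.5555, 44.988) (23.4552, 32.8877) (32, 32.6826) (32, 67) (17.3563, 67)]  |A|=698.8956
5. ⊥bis P8·P3 via (9.715,34.83): [(3.5555, 44.988) (23.4552, 32.8877) (32, 32.6826) (32, 67) (17.3563, 67)]  |A|=698.8956
6. ⊥bis P8·P4 via (10.185,38.535): [(3.5555, 44.988) (23.4552, 32.8877) (32, 32.6826) (32, 67) (17.3563, 67)]  |A|=698.8956
7. ⊥bis P8·P5 via (19.53,36.045): [(3.5555, 44.988) (18.6517, 35.8085) (32, 39.4025) (32, 67) (17.3563, 67)]  |A|=642.0598
8. ⊥bis P8·P6 via (11.415,28.005): [(3.5555, 44.988) (18.6517, 35.8085) (32, 39.4025) (32, 67) (17.3563, 67)]  |A|=642.0598
9. ⊥bis P8·P7 via (13.065,47.945): [(9.1669, 53.938) (20.6153, 36.3372) (32, 39.4025) (32, 67) (17.3563, 67)]  |A|=528.4431
10. ⊥bis P8·P9 via (18.15,55.72): [(11.8198, 58.1694) (9.1669, 53.938) (20.6153, 36.3372) (32, 39.4025) (32, 50.361)]  |A|=295.897
11. canonical 5-gon: [(11.8198, 58.1694) (9.1669, 53.938) (20.6153, 36.3372) (32, 39.4025) (32, 50.361)]
12. shoelace: 295.897

Area of P8's cell: 295.8970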